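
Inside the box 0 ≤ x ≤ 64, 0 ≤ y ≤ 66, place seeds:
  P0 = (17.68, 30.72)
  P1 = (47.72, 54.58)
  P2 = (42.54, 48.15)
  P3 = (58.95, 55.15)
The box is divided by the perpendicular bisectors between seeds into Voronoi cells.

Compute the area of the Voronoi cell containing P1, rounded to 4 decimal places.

1. box [0,64]×[0,66]: [(0, 0) (64, 0) (64, 66) (0, 66)]
2. ⊥bis P1·P0 via (32.7,42.65): [(64, 3.243) (64, 66) (14.1537, 66)]  |A|=1564.1033
3. ⊥bis P1·P2 via (45.13,51.365): [(64, 36.1634) (64, 66) (26.9634, 66)]  |A|=552.5242
4. ⊥bis P1·P3 via (53.335,54.865): [(53.87, 44.324) (52.7698, 66) (26.9634, 66)]  |A|=279.6895
5. canonical 3-gon: [(53.87, 44.324) (52.7698, 66) (26.9634, 66)]
6. shoelace: 279.6895

Area of P1's cell: 279.6895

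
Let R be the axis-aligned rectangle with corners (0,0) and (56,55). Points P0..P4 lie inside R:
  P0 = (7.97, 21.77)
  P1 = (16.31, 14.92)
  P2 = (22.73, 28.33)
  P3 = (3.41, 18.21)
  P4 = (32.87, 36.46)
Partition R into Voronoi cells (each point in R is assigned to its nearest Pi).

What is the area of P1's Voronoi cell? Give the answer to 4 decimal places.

Area of P1's cell: 690.9225

1. box [0,56]×[0,55]: [(0, 0) (56, 0) (56, 55) (0, 55)]
2. ⊥bis P1·P0 via (12.14,18.345): [(0, 3.5643) (0, 0) (56, 0) (56, 55) (42.2463, 55)]  |A|=1993.516
3. ⊥bis P1·P2 via (19.52,21.625): [(16.1566, 23.2352) (0, 3.5643) (0, 0) (56, 0) (56, 4.1603)]  |A|=762.2606
4. ⊥bis P1·P3 via (9.86,16.565): [(16.1566, 23.2352) (9.4916, 15.1205) (5.6353, 0) (56, 0) (56, 4.1603)]  |A|=702.7408
5. ⊥bis P1·P4 via (24.59,25.69): [(46.9728, 8.482) (16.1566, 23.2352) (9.4916, 15.1205) (5.6353, 0) (56, 0) (56, 1.5419)]  |A|=690.9225
6. canonical 6-gon: [(46.9728, 8.482) (16.1566, 23.2352) (9.4916, 15.1205) (5.6353, 0) (56, 0) (56, 1.5419)]
7. shoelace: 690.9225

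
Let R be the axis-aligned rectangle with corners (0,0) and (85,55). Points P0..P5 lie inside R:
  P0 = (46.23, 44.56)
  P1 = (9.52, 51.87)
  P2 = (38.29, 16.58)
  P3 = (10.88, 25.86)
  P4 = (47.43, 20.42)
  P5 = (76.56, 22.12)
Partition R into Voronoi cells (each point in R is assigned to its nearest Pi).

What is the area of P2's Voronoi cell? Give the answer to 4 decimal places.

1. box [0,85]×[0,55]: [(0, 0) (85, 0) (85, 55) (0, 55)]
2. ⊥bis P2·P0 via (42.26,30.57): [(0, 42.5623) (0, 0) (85, 0) (85, 18.4415)]  |A|=2592.661
3. ⊥bis P2·P1 via (23.905,34.225): [(25.3187, 35.3775) (0, 14.7366) (0, 0) (85, 0) (85, 18.4415)]  |A|=2240.4055
4. ⊥bis P2·P3 via (24.585,21.22): [(29.0224, 34.3265) (17.4007, 0) (85, 0) (85, 18.4415)]  |A|=1676.3791
5. ⊥bis P2·P4 via (42.86,18.5): [(37.1838, 32.0105) (29.0224, 34.3265) (17.4007, 0) (50.6324, 0)]  |A|=685.4169
6. ⊥bis P2·P5 via (57.425,19.35): [(37.1838, 32.0105) (29.0224, 34.3265) (17.4007, 0) (50.6324, 0)]  |A|=685.4169
7. canonical 4-gon: [(37.1838, 32.0105) (29.0224, 34.3265) (17.4007, 0) (50.6324, 0)]
8. shoelace: 685.4169

Area of P2's cell: 685.4169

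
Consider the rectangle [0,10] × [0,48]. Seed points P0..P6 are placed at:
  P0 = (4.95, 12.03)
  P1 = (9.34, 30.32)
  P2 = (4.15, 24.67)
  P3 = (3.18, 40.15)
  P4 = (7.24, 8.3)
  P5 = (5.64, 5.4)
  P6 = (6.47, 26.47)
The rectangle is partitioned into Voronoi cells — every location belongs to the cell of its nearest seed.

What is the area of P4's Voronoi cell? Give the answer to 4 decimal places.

Area of P4's cell: 25.2773

1. box [0,10]×[0,48]: [(0, 0) (10, 0) (10, 48) (0, 48)]
2. ⊥bis P4·P0 via (6.095,10.165): [(0, 6.423) (0, 0) (10, 0) (10, 12.5624)]  |A|=94.9273
3. ⊥bis P4·P1 via (8.29,19.31): [(0, 6.423) (0, 0) (10, 0) (10, 12.5624)]  |A|=94.9273
4. ⊥bis P4·P2 via (5.695,16.485): [(0, 6.423) (0, 0) (10, 0) (10, 12.5624)]  |A|=94.9273
5. ⊥bis P4·P3 via (5.21,24.225): [(0, 6.423) (0, 0) (10, 0) (10, 12.5624)]  |A|=94.9273
6. ⊥bis P4·P5 via (6.44,6.85): [(3.4144, 8.5193) (10, 4.8859) (10, 12.5624)]  |A|=25.2773
7. ⊥bis P4·P6 via (6.855,17.385): [(3.4144, 8.5193) (10, 4.8859) (10, 12.5624)]  |A|=25.2773
8. canonical 3-gon: [(3.4144, 8.5193) (10, 4.8859) (10, 12.5624)]
9. shoelace: 25.2773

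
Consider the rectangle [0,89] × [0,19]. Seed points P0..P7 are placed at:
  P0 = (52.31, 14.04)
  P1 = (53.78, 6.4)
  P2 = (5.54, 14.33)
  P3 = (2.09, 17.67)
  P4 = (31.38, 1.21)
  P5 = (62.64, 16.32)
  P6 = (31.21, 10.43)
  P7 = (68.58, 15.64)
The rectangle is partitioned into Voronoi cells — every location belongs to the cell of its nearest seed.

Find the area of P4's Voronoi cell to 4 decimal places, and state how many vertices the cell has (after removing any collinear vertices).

1. box [0,89]×[0,19]: [(0, 0) (89, 0) (89, 19) (0, 19)]
2. ⊥bis P4·P0 via (41.845,7.625): [(0, 0) (46.5191, 0) (34.8722, 19) (0, 19)]  |A|=773.217
3. ⊥bis P4·P1 via (42.58,3.805): [(0, 0) (43.4616, 0) (41.6037, 8.0186) (34.8722, 19) (0, 19)]  |A|=760.9586
4. ⊥bis P4·P2 via (18.46,7.77): [(14.5149, 0) (43.4616, 0) (41.6037, 8.0186) (34.8722, 19) (24.1619, 19)]  |A|=393.5292
5. ⊥bis P4·P3 via (16.735,9.44): [(14.5149, 0) (43.4616, 0) (41.6037, 8.0186) (34.8722, 19) (24.1619, 19)]  |A|=393.5292
6. ⊥bis P4·P5 via (47.01,8.765): [(14.5149, 0) (43.4616, 0) (41.6037, 8.0186) (34.8722, 19) (24.1619, 19)]  |A|=393.5292
7. ⊥bis P4·P6 via (31.295,5.82): [(17.3393, 5.5627) (14.5149, 0) (43.4616, 0) (42.0671, 6.0186)]  |A|=155.2424
8. ⊥bis P4·P7 via (49.98,8.425): [(17.3393, 5.5627) (14.5149, 0) (43.4616, 0) (42.0671, 6.0186)]  |A|=155.2424
9. canonical 4-gon: [(17.3393, 5.5627) (14.5149, 0) (43.4616, 0) (42.0671, 6.0186)]
10. shoelace: 155.2424

Area of P4's cell: 155.2424 (4 vertices)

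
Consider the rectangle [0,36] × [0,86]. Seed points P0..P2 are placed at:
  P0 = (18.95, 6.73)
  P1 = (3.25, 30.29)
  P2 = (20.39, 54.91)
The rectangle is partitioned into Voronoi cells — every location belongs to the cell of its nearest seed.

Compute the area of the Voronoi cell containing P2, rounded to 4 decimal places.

Area of P2's cell: 1701.6442

1. box [0,36]×[0,86]: [(0, 0) (36, 0) (36, 86) (0, 86)]
2. ⊥bis P2·P0 via (19.67,30.82): [(0, 31.4079) (36, 30.3319) (36, 86) (0, 86)]  |A|=1984.6831
3. ⊥bis P2·P1 via (11.82,42.6): [(0, 50.8289) (29.1478, 30.5367) (36, 30.3319) (36, 86) (0, 86)]  |A|=1701.6442
4. canonical 5-gon: [(0, 50.8289) (29.1478, 30.5367) (36, 30.3319) (36, 86) (0, 86)]
5. shoelace: 1701.6442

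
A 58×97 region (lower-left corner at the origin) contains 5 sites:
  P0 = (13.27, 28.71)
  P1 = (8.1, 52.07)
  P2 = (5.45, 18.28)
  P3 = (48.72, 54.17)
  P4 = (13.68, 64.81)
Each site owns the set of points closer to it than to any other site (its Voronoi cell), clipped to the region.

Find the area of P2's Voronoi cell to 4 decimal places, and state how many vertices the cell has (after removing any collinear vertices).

1. box [0,58]×[0,97]: [(0, 0) (58, 0) (58, 97) (0, 97)]
2. ⊥bis P2·P0 via (9.36,23.495): [(0, 30.5128) (0, 0) (40.6967, 0)]  |A|=620.884
3. ⊥bis P2·P1 via (6.775,35.175): [(0, 30.5128) (0, 0) (40.6967, 0)]  |A|=620.884
4. ⊥bis P2·P3 via (27.085,36.225): [(0, 30.5128) (0, 0) (40.6967, 0)]  |A|=620.884
5. ⊥bis P2·P4 via (9.565,41.545): [(0, 30.5128) (0, 0) (40.6967, 0)]  |A|=620.884
6. canonical 3-gon: [(0, 30.5128) (0, 0) (40.6967, 0)]
7. shoelace: 620.884

Area of P2's cell: 620.8840 (3 vertices)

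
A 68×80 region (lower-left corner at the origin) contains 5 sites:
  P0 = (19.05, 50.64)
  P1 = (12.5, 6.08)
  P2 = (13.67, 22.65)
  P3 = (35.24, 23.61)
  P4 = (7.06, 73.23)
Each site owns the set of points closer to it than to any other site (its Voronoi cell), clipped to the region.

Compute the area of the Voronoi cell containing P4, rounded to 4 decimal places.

1. box [0,68]×[0,80]: [(0, 0) (68, 0) (68, 80) (0, 80)]
2. ⊥bis P4·P0 via (13.055,61.935): [(0, 55.0059) (47.0907, 80) (0, 80)]  |A|=588.4963
3. ⊥bis P4·P1 via (9.78,39.655): [(0, 55.0059) (47.0907, 80) (0, 80)]  |A|=588.4963
4. ⊥bis P4·P2 via (10.365,47.94): [(0, 55.0059) (47.0907, 80) (0, 80)]  |A|=588.4963
5. ⊥bis P4·P3 via (21.15,48.42): [(0, 55.0059) (47.0907, 80) (0, 80)]  |A|=588.4963
6. canonical 3-gon: [(0, 55.0059) (47.0907, 80) (0, 80)]
7. shoelace: 588.4963

Area of P4's cell: 588.4963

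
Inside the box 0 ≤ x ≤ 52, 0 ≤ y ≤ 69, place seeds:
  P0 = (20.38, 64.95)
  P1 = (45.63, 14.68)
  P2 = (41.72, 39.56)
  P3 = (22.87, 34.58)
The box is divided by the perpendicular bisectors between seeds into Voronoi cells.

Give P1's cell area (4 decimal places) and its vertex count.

1. box [0,52]×[0,69]: [(0, 0) (52, 0) (52, 69) (0, 69)]
2. ⊥bis P1·P0 via (33.005,39.815): [(0, 23.237) (0, 0) (52, 0) (52, 49.356)]  |A|=1887.4167
3. ⊥bis P1·P2 via (43.675,27.12): [(0, 20.2563) (0, 0) (52, 0) (52, 28.4283)]  |A|=1265.7994
4. ⊥bis P1·P3 via (34.25,24.63): [(35.2726, 25.7995) (12.715, 0) (52, 0) (52, 28.4283)]  |A|=744.5337
5. canonical 4-gon: [(35.2726, 25.7995) (12.715, 0) (52, 0) (52, 28.4283)]
6. shoelace: 744.5337

Area of P1's cell: 744.5337 (4 vertices)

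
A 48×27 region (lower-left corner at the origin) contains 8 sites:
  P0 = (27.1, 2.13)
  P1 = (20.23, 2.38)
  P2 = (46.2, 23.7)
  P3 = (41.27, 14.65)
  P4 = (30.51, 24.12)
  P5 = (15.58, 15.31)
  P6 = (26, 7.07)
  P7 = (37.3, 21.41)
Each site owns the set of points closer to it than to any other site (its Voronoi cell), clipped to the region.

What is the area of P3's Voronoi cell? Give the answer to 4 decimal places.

1. box [0,48]×[0,27]: [(0, 0) (48, 0) (48, 27) (0, 27)]
2. ⊥bis P3·P0 via (34.185,8.39): [(41.598, 0) (48, 0) (48, 27) (17.742, 27)]  |A|=494.9093
3. ⊥bis P3·P1 via (30.75,8.515): [(24.2956, 19.5828) (41.598, 0) (48, 0) (48, 27) (19.97, 27)]  |A|=486.6465
4. ⊥bis P3·P2 via (43.735,19.175): [(24.2956, 19.5828) (41.598, 0) (48, 0) (48, 16.8516) (29.3706, 27) (19.97, 27)]  |A|=392.1178
5. ⊥bis P3·P4 via (35.89,19.385): [(30.1913, 12.91) (41.598, 0) (48, 0) (48, 16.8516) (38.3074, 22.1317)]  |A|=257.4953
6. ⊥bis P3·P5 via (28.425,14.98): [(30.1913, 12.91) (41.598, 0) (48, 0) (48, 16.8516) (38.3074, 22.1317)]  |A|=257.4953
7. ⊥bis P3·P6 via (33.635,10.86): [(31.7425, 14.6725) (35.728, 6.6437) (41.598, 0) (48, 0) (48, 16.8516) (38.3074, 22.1317)]  |A|=247.756
8. ⊥bis P3·P7 via (39.285,18.03): [(32.1545, 13.8424) (35.728, 6.6437) (41.598, 0) (48, 0) (48, 16.8516) (42.4379, 19.8816)]  |A|=219.4531
9. canonical 6-gon: [(32.1545, 13.8424) (35.728, 6.6437) (41.598, 0) (48, 0) (48, 16.8516) (42.4379, 19.8816)]
10. shoelace: 219.4531

Area of P3's cell: 219.4531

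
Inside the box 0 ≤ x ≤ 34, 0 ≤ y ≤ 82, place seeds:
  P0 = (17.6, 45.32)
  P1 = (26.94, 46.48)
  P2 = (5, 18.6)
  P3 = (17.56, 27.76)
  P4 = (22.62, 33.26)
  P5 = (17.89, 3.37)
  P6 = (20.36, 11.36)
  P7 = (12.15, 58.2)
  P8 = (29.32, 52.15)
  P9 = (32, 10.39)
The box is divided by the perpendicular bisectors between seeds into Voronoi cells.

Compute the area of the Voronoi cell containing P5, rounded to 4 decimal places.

Area of P5's cell: 184.1964

1. box [0,34]×[0,82]: [(0, 0) (34, 0) (34, 82) (0, 82)]
2. ⊥bis P5·P0 via (17.745,24.345): [(0, 24.2223) (0, 0) (34, 0) (34, 24.4574)]  |A|=827.5549
3. ⊥bis P5·P1 via (22.415,24.925): [(24.9409, 24.3947) (0, 24.2223) (0, 0) (34, 0) (34, 22.493)]  |A|=818.6571
4. ⊥bis P5·P2 via (11.445,10.985): [(26.8224, 23.9998) (0, 1.2985) (0, 0) (34, 0) (34, 22.493)]  |A|=506.1325
5. ⊥bis P5·P3 via (17.725,15.565): [(16.8423, 15.5531) (0, 1.2985) (0, 0) (34, 0) (34, 15.7852)]  |A|=410.7552
6. ⊥bis P5·P4 via (20.255,18.315): [(16.8423, 15.5531) (0, 1.2985) (0, 0) (34, 0) (34, 15.7852)]  |A|=410.7552
7. ⊥bis P5·P6 via (19.125,7.365): [(10.3668, 10.0725) (0, 1.2985) (0, 0) (34, 0) (34, 2.7666)]  |A|=210.6542
8. ⊥bis P5·P7 via (15.02,30.785): [(10.3668, 10.0725) (0, 1.2985) (0, 0) (34, 0) (34, 2.7666)]  |A|=210.6542
9. ⊥bis P5·P8 via (23.605,27.76): [(10.3668, 10.0725) (0, 1.2985) (0, 0) (34, 0) (34, 2.7666)]  |A|=210.6542
10. ⊥bis P5·P9 via (24.945,6.88): [(25.7177, 5.327) (10.3668, 10.0725) (0, 1.2985) (0, 0) (28.3679, 0)]  |A|=184.1964
11. canonical 5-gon: [(25.7177, 5.327) (10.3668, 10.0725) (0, 1.2985) (0, 0) (28.3679, 0)]
12. shoelace: 184.1964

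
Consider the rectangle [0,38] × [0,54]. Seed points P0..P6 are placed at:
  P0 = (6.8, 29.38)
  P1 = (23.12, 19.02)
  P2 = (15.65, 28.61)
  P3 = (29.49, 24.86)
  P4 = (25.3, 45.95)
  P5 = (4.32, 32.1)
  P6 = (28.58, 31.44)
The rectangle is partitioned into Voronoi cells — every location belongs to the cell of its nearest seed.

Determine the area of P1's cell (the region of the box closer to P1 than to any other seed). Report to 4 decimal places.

1. box [0,38]×[0,54]: [(0, 0) (38, 0) (38, 54) (0, 54)]
2. ⊥bis P1·P0 via (14.96,24.2): [(0, 0.6337) (0, 0) (38, 0) (38, 54) (33.8772, 54)]  |A|=1148.0502
3. ⊥bis P1·P2 via (19.385,23.815): [(10.1483, 16.6202) (0, 0.6337) (0, 0) (38, 0) (38, 38.3149)]  |A|=852.5666
4. ⊥bis P1·P3 via (26.305,21.94): [(22.4192, 26.1784) (10.1483, 16.6202) (0, 0.6337) (0, 0) (38, 0) (38, 9.1836)]  |A|=625.6224
5. ⊥bis P1·P4 via (24.21,32.485): [(22.4192, 26.1784) (10.1483, 16.6202) (0, 0.6337) (0, 0) (38, 0) (38, 9.1836)]  |A|=625.6224
6. ⊥bis P1·P5 via (13.72,25.56): [(22.4192, 26.1784) (10.1483, 16.6202) (0, 0.6337) (0, 0) (38, 0) (38, 9.1836)]  |A|=625.6224
7. ⊥bis P1·P6 via (25.85,25.23): [(22.4192, 26.1784) (10.1483, 16.6202) (0, 0.6337) (0, 0) (38, 0) (38, 9.1836)]  |A|=625.6224
8. canonical 6-gon: [(22.4192, 26.1784) (10.1483, 16.6202) (0, 0.6337) (0, 0) (38, 0) (38, 9.1836)]
9. shoelace: 625.6224

Area of P1's cell: 625.6224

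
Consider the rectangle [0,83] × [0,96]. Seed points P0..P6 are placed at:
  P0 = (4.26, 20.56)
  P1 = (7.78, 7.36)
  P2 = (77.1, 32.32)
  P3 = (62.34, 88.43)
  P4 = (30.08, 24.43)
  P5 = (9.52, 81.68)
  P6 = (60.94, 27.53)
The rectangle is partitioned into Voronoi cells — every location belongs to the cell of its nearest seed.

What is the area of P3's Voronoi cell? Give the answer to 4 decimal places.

Area of P3's cell: 1676.6208

1. box [0,83]×[0,96]: [(0, 0) (83, 0) (83, 96) (0, 96)]
2. ⊥bis P3·P0 via (33.3,54.495): [(0, 82.9916) (83, 11.964) (83, 96) (0, 96)]  |A|=4027.3409
3. ⊥bis P3·P1 via (35.06,47.895): [(0, 82.9916) (62.9327, 29.1367) (83, 15.6314) (83, 96) (0, 96)]  |A|=3990.5435
4. ⊥bis P3·P2 via (69.72,60.375): [(0, 82.9916) (36.6075, 51.6646) (83, 63.8684) (83, 96) (0, 96)]  |A|=2823.3551
5. ⊥bis P3·P4 via (46.21,56.43): [(0, 82.9916) (9.2947, 75.0376) (49.1293, 54.9585) (83, 63.8684) (83, 96) (0, 96)]  |A|=2632.0365
6. ⊥bis P3·P5 via (35.93,85.055): [(39.1321, 59.9977) (49.1293, 54.9585) (83, 63.8684) (83, 96) (34.5313, 96)]  |A|=1707.1423
7. ⊥bis P3·P6 via (61.64,57.98): [(39.1321, 59.9977) (42.2507, 58.4257) (60.6978, 58.0017) (83, 63.8684) (83, 96) (34.5313, 96)]  |A|=1676.6208
8. canonical 6-gon: [(39.1321, 59.9977) (42.2507, 58.4257) (60.6978, 58.0017) (83, 63.8684) (83, 96) (34.5313, 96)]
9. shoelace: 1676.6208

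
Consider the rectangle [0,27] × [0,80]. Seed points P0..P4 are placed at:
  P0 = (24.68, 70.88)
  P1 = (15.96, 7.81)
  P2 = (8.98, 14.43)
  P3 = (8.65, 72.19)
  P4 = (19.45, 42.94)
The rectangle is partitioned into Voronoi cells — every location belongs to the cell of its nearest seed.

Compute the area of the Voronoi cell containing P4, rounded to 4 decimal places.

Area of P4's cell: 730.4377

1. box [0,27]×[0,80]: [(0, 0) (27, 0) (27, 80) (0, 80)]
2. ⊥bis P4·P0 via (22.065,56.91): [(0, 61.0403) (0, 0) (27, 0) (27, 55.9862)]  |A|=1579.8579
3. ⊥bis P4·P1 via (17.705,25.375): [(0, 61.0403) (0, 27.1339) (27, 24.4516) (27, 55.9862)]  |A|=883.4537
4. ⊥bis P4·P2 via (14.215,28.685): [(0, 61.0403) (0, 33.9053) (25.2764, 24.6228) (27, 24.4516) (27, 55.9862)]  |A|=797.8754
5. ⊥bis P4·P3 via (14.05,57.565): [(15.5692, 58.1259) (0, 52.3773) (0, 33.9053) (25.2764, 24.6228) (27, 24.4516) (27, 55.9862)]  |A|=730.4377
6. canonical 6-gon: [(15.5692, 58.1259) (0, 52.3773) (0, 33.9053) (25.2764, 24.6228) (27, 24.4516) (27, 55.9862)]
7. shoelace: 730.4377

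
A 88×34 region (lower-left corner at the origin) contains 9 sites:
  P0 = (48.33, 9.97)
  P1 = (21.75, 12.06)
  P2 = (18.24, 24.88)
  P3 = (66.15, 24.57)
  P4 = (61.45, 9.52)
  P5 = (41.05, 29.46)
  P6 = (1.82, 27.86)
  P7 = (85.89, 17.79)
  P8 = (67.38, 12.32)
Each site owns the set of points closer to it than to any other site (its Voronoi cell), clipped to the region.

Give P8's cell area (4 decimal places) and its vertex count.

1. box [0,88]×[0,34]: [(0, 0) (88, 0) (88, 34) (0, 34)]
2. ⊥bis P8·P0 via (57.855,11.145): [(59.2298, 0) (88, 0) (88, 34) (55.0356, 34)]  |A|=1049.4872
3. ⊥bis P8·P1 via (44.565,12.19): [(59.2298, 0) (88, 0) (88, 34) (55.0356, 34)]  |A|=1049.4872
4. ⊥bis P8·P2 via (42.81,18.6): [(59.2298, 0) (88, 0) (88, 34) (55.0356, 34)]  |A|=1049.4872
5. ⊥bis P8·P3 via (66.765,18.445): [(57.0745, 17.472) (59.2298, 0) (88, 0) (88, 20.5772)]  |A|=569.5156
6. ⊥bis P8·P4 via (64.415,10.92): [(61.1291, 17.8791) (69.5712, 0) (88, 0) (88, 20.5772)]  |A|=441.2094
7. ⊥bis P8·P5 via (54.215,20.89): [(61.1291, 17.8791) (69.5712, 0) (88, 0) (88, 20.5772)]  |A|=441.2094
8. ⊥bis P8·P6 via (34.6,20.09): [(61.1291, 17.8791) (69.5712, 0) (88, 0) (88, 20.5772)]  |A|=441.2094
9. ⊥bis P8·P7 via (76.635,15.055): [(75.3776, 19.3098) (61.1291, 17.8791) (69.5712, 0) (81.084, 0)]  |A|=244.5699
10. canonical 4-gon: [(75.3776, 19.3098) (61.1291, 17.8791) (69.5712, 0) (81.084, 0)]
11. shoelace: 244.5699

Area of P8's cell: 244.5699 (4 vertices)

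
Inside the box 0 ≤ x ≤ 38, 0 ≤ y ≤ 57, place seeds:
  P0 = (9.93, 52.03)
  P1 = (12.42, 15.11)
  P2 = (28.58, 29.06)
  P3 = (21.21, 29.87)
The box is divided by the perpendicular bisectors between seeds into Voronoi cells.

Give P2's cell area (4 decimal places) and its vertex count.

1. box [0,38]×[0,57]: [(0, 0) (38, 0) (38, 57) (0, 57)]
2. ⊥bis P2·P0 via (19.255,40.545): [(0, 24.9113) (0, 0) (38, 0) (38, 55.7646)]  |A|=1532.8424
3. ⊥bis P2·P1 via (20.5,22.085): [(10.6181, 33.5324) (38, 1.8126) (38, 55.7646)]  |A|=738.6546
4. ⊥bis P2·P3 via (24.895,29.465): [(26.7847, 46.6585) (23.6791, 18.4022) (38, 1.8126) (38, 55.7646)]  |A|=530.6322
5. canonical 4-gon: [(26.7847, 46.6585) (23.6791, 18.4022) (38, 1.8126) (38, 55.7646)]
6. shoelace: 530.6322

Area of P2's cell: 530.6322 (4 vertices)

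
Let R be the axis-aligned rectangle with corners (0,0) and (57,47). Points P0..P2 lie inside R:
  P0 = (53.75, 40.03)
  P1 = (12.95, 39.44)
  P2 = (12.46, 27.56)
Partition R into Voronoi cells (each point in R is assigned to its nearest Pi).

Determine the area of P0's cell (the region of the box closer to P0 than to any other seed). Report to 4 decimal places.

1. box [0,57]×[0,47]: [(0, 0) (57, 0) (57, 47) (0, 47)]
2. ⊥bis P0·P1 via (33.35,39.735): [(33.9246, 0) (57, 0) (57, 47) (33.2449, 47)]  |A|=1100.5158
3. ⊥bis P0·P2 via (33.105,33.795): [(33.4525, 32.6443) (43.3114, 0) (57, 0) (57, 47) (33.2449, 47)]  |A|=947.3027
4. canonical 5-gon: [(33.4525, 32.6443) (43.3114, 0) (57, 0) (57, 47) (33.2449, 47)]
5. shoelace: 947.3027

Area of P0's cell: 947.3027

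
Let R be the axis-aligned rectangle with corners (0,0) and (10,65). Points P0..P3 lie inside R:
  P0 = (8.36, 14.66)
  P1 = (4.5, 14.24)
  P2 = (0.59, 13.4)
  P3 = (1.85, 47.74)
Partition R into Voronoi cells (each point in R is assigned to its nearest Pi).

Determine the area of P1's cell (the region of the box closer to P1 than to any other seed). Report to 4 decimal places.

Area of P1's cell: 124.6641

1. box [0,10]×[0,65]: [(0, 0) (10, 0) (10, 65) (0, 65)]
2. ⊥bis P1·P0 via (6.43,14.45): [(0, 0) (8.0023, 0) (0.9297, 65) (0, 65)]  |A|=290.2907
3. ⊥bis P1·P2 via (2.545,13.82): [(0, 25.6664) (5.514, 0) (8.0023, 0) (0.9297, 65) (0, 65)]  |A|=219.5285
4. ⊥bis P1·P3 via (3.175,30.99): [(0, 30.7388) (0, 25.6664) (5.514, 0) (8.0023, 0) (4.6179, 31.1041)]  |A|=124.6641
5. canonical 5-gon: [(0, 30.7388) (0, 25.6664) (5.514, 0) (8.0023, 0) (4.6179, 31.1041)]
6. shoelace: 124.6641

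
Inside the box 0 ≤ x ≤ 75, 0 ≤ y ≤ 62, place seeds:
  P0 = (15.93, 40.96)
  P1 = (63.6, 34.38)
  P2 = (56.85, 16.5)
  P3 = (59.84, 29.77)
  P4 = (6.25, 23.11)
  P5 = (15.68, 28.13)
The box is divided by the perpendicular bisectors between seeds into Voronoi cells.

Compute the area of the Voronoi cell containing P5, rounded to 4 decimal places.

Area of P5's cell: 660.2167

1. box [0,75]×[0,62]: [(0, 0) (75, 0) (75, 62) (0, 62)]
2. ⊥bis P5·P0 via (15.805,34.545): [(0, 34.853) (0, 0) (75, 0) (75, 33.3916)]  |A|=2559.1695
3. ⊥bis P5·P1 via (39.64,31.255): [(39.2705, 34.0878) (0, 34.853) (0, 0) (43.7165, 0)]  |A|=1429.4454
4. ⊥bis P5·P2 via (36.265,22.315): [(39.3717, 33.3125) (39.2705, 34.0878) (0, 34.853) (0, 0) (29.9613, 0)]  |A|=1200.3361
5. ⊥bis P5·P3 via (37.76,28.95): [(37.8041, 27.7633) (37.568, 34.1209) (0, 34.853) (0, 0) (29.9613, 0)]  |A|=1194.0397
6. ⊥bis P5·P4 via (10.965,25.62): [(37.8041, 27.7633) (37.568, 34.1209) (6.1133, 34.7338) (24.6036, 0) (29.9613, 0)]  |A|=660.2167
7. canonical 5-gon: [(37.8041, 27.7633) (37.568, 34.1209) (6.1133, 34.7338) (24.6036, 0) (29.9613, 0)]
8. shoelace: 660.2167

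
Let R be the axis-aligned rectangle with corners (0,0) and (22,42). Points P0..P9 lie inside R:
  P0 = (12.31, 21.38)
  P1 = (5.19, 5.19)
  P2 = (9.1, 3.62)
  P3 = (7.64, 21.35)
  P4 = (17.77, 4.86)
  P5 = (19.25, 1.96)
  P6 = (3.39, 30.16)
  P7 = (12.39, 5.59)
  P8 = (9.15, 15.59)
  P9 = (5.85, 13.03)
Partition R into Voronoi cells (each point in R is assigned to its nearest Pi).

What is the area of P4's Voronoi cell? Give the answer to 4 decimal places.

1. box [0,22]×[0,42]: [(0, 0) (22, 0) (22, 42) (0, 42)]
2. ⊥bis P4·P0 via (15.04,13.12): [(0, 8.1492) (0, 0) (22, 0) (22, 15.4203)]  |A|=259.2644
3. ⊥bis P4·P1 via (11.48,5.025): [(11.6631, 12.0039) (11.3482, 0) (22, 0) (22, 15.4203)]  |A|=143.6311
4. ⊥bis P4·P2 via (13.435,4.24): [(12.2947, 12.2127) (14.0414, 0) (22, 0) (22, 15.4203)]  |A|=123.427
5. ⊥bis P4·P3 via (12.705,13.105): [(12.2947, 12.2127) (14.0414, 0) (22, 0) (22, 15.4203)]  |A|=123.427
6. ⊥bis P4·P5 via (18.51,3.41): [(12.2947, 12.2127) (13.8909, 1.0526) (22, 5.1911) (22, 15.4203)]  |A|=98.1906
7. ⊥bis P4·P6 via (10.58,17.51): [(12.2947, 12.2127) (13.8909, 1.0526) (22, 5.1911) (22, 15.4203)]  |A|=98.1906
8. ⊥bis P4·P7 via (15.08,5.225): [(16.2034, 13.5045) (14.5602, 1.3942) (22, 5.1911) (22, 15.4203)]  |A|=71.5766
9. ⊥bis P4·P8 via (13.46,10.225): [(18.4781, 14.2563) (16.0396, 12.2974) (14.5602, 1.3942) (22, 5.1911) (22, 15.4203)]  |A|=70.2653
10. ⊥bis P4·P9 via (11.81,8.945): [(18.4781, 14.2563) (16.0396, 12.2974) (14.5602, 1.3942) (22, 5.1911) (22, 15.4203)]  |A|=70.2653
11. canonical 5-gon: [(18.4781, 14.2563) (16.0396, 12.2974) (14.5602, 1.3942) (22, 5.1911) (22, 15.4203)]
12. shoelace: 70.2653

Area of P4's cell: 70.2653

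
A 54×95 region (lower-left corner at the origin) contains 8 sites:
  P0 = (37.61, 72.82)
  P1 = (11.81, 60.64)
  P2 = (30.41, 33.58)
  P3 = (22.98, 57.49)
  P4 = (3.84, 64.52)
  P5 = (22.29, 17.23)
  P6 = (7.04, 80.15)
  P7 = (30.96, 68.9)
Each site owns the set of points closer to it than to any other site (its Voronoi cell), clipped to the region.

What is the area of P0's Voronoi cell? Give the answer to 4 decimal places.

Area of P0's cell: 901.6940

1. box [0,54]×[0,95]: [(0, 0) (54, 0) (54, 95) (0, 95)]
2. ⊥bis P0·P1 via (24.71,66.73): [(54, 4.6871) (54, 95) (11.3639, 95)]  |A|=1925.2926
3. ⊥bis P0·P2 via (34.01,53.2): [(30.8212, 53.7851) (54, 49.5321) (54, 95) (11.3639, 95)]  |A|=1405.5663
4. ⊥bis P0·P3 via (30.295,65.155): [(21.4838, 73.5639) (44.9195, 51.1983) (54, 49.5321) (54, 95) (11.3639, 95)]  |A|=1278.2195
5. ⊥bis P0·P4 via (20.725,68.67): [(17.3919, 82.2315) (21.4838, 73.5639) (44.9195, 51.1983) (54, 49.5321) (54, 95) (14.2536, 95)]  |A|=1259.7711
6. ⊥bis P0·P5 via (29.95,45.025): [(17.3919, 82.2315) (21.4838, 73.5639) (44.9195, 51.1983) (54, 49.5321) (54, 95) (14.2536, 95)]  |A|=1259.7711
7. ⊥bis P0·P6 via (22.325,76.485): [(21.5984, 73.4545) (44.9195, 51.1983) (54, 49.5321) (54, 95) (26.7645, 95)]  |A|=1111.6386
8. ⊥bis P0·P7 via (34.285,70.86): [(24.8245, 86.9091) (45.991, 51.0017) (54, 49.5321) (54, 95) (26.7645, 95)]  |A|=901.694
9. canonical 5-gon: [(24.8245, 86.9091) (45.991, 51.0017) (54, 49.5321) (54, 95) (26.7645, 95)]
10. shoelace: 901.694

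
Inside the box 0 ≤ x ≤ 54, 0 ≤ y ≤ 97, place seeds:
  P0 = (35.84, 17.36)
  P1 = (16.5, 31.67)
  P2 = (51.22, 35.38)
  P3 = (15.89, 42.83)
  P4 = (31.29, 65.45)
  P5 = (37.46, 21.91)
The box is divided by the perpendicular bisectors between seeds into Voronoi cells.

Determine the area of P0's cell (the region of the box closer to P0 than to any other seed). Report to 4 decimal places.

1. box [0,54]×[0,97]: [(0, 0) (54, 0) (54, 97) (0, 97)]
2. ⊥bis P0·P1 via (26.17,24.515): [(8.0309, 0) (54, 0) (54, 62.1273)]  |A|=1427.9675
3. ⊥bis P0·P2 via (43.53,26.37): [(33.7309, 34.7335) (8.0309, 0) (54, 0) (54, 17.4339)]  |A|=975.019
4. ⊥bis P0·P3 via (25.865,30.095): [(33.7309, 34.7335) (8.0309, 0) (54, 0) (54, 17.4339)]  |A|=975.019
5. ⊥bis P0·P4 via (33.565,41.405): [(33.7309, 34.7335) (8.0309, 0) (54, 0) (54, 17.4339)]  |A|=975.019
6. ⊥bis P0·P5 via (36.65,19.635): [(25.4973, 23.6058) (8.0309, 0) (54, 0) (54, 13.4576)]  |A|=734.359
7. canonical 4-gon: [(25.4973, 23.6058) (8.0309, 0) (54, 0) (54, 13.4576)]
8. shoelace: 734.359

Area of P0's cell: 734.3590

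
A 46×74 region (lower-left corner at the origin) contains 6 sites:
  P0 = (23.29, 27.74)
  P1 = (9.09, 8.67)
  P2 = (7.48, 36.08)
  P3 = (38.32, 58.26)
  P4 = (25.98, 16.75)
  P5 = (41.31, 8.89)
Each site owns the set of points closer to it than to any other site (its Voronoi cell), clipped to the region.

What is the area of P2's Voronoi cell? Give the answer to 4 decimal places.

Area of P2's cell: 776.2339

1. box [0,46]×[0,74]: [(0, 0) (46, 0) (46, 74) (0, 74)]
2. ⊥bis P2·P0 via (15.385,31.91): [(0, 2.7449) (37.5881, 74) (0, 74)]  |A|=1339.1708
3. ⊥bis P2·P1 via (8.285,22.375): [(0, 21.8884) (10.4213, 22.5005) (37.5881, 74) (0, 74)]  |A|=1239.4205
4. ⊥bis P2·P3 via (22.9,47.17): [(0, 21.8884) (10.4213, 22.5005) (23.2086, 46.741) (3.604, 74) (0, 74)]  |A|=776.2339
5. ⊥bis P2·P4 via (16.73,26.415): [(0, 21.8884) (10.4213, 22.5005) (23.2086, 46.741) (3.604, 74) (0, 74)]  |A|=776.2339
6. ⊥bis P2·P5 via (24.395,22.485): [(0, 21.8884) (10.4213, 22.5005) (23.2086, 46.741) (3.604, 74) (0, 74)]  |A|=776.2339
7. canonical 5-gon: [(0, 21.8884) (10.4213, 22.5005) (23.2086, 46.741) (3.604, 74) (0, 74)]
8. shoelace: 776.2339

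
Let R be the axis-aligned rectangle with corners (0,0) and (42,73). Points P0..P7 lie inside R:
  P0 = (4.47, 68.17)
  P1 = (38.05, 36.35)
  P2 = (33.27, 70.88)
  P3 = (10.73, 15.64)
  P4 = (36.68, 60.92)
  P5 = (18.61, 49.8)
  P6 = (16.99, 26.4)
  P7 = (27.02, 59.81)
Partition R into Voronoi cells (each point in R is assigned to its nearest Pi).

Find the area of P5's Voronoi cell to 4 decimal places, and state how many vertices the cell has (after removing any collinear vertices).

Area of P5's cell: 495.3094 (5 vertices)

1. box [0,42]×[0,73]: [(0, 0) (42, 0) (42, 73) (0, 73)]
2. ⊥bis P5·P0 via (11.54,58.985): [(0, 50.1023) (0, 0) (42, 0) (42, 73) (29.7476, 73)]  |A|=2725.4238
3. ⊥bis P5·P1 via (28.33,43.075): [(0, 50.1023) (0, 2.1281) (42, 62.833) (42, 73) (29.7476, 73)]  |A|=1361.2402
4. ⊥bis P5·P2 via (25.94,60.34): [(19.2997, 64.9579) (0, 50.1023) (0, 2.1281) (35.6183, 53.6092)]  |A|=1085.1049
5. ⊥bis P5·P3 via (14.67,32.72): [(19.2997, 64.9579) (0, 50.1023) (0, 36.1041) (20.2716, 31.4278) (35.6183, 53.6092)]  |A|=740.7312
6. ⊥bis P5·P4 via (27.645,55.36): [(23.5632, 61.9929) (19.2997, 64.9579) (0, 50.1023) (0, 36.1041) (20.2716, 31.4278) (31.9686, 48.3341)]  |A|=693.6359
7. ⊥bis P5·P6 via (17.8,38.1): [(23.5632, 61.9929) (19.2997, 64.9579) (0, 50.1023) (0, 39.3323) (24.5639, 37.6317) (31.9686, 48.3341)]  |A|=581.069
8. ⊥bis P5·P7 via (22.815,54.805): [(14.8277, 61.5156) (0, 50.1023) (0, 39.3323) (24.5639, 37.6317) (31.435, 47.5628)]  |A|=495.3094
9. canonical 5-gon: [(14.8277, 61.5156) (0, 50.1023) (0, 39.3323) (24.5639, 37.6317) (31.435, 47.5628)]
10. shoelace: 495.3094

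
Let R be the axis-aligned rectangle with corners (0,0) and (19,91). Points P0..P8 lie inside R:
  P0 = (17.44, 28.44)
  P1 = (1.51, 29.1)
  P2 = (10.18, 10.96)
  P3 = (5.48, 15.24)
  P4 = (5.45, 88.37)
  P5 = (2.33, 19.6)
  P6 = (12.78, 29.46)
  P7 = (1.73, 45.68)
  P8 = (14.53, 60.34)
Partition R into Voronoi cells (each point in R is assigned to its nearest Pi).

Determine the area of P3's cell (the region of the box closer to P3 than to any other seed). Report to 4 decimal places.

Area of P3's cell: 94.8803

1. box [0,19]×[0,91]: [(0, 0) (19, 0) (19, 91) (0, 91)]
2. ⊥bis P3·P0 via (11.46,21.84): [(0, 32.2235) (0, 0) (19, 0) (19, 15.0083)]  |A|=448.7017
3. ⊥bis P3·P1 via (3.495,22.17): [(9.2701, 23.8242) (0, 21.1689) (0, 0) (19, 0) (19, 15.0083)]  |A|=397.4634
4. ⊥bis P3·P2 via (7.83,13.1): [(13.8319, 19.6909) (9.2701, 23.8242) (0, 21.1689) (0, 4.5016)]  |A|=140.4847
5. ⊥bis P3·P4 via (5.465,51.805): [(13.8319, 19.6909) (9.2701, 23.8242) (0, 21.1689) (0, 4.5016)]  |A|=140.4847
6. ⊥bis P3·P5 via (3.905,17.42): [(13.8319, 19.6909) (10.8224, 22.4177) (0, 14.5987) (0, 4.5016)]  |A|=96.3519
7. ⊥bis P3·P6 via (9.13,22.35): [(13.8319, 19.6909) (13.2072, 20.2569) (10.0646, 21.8702) (0, 14.5987) (0, 4.5016)]  |A|=94.8803
8. ⊥bis P3·P7 via (3.605,30.46): [(13.8319, 19.6909) (13.2072, 20.2569) (10.0646, 21.8702) (0, 14.5987) (0, 4.5016)]  |A|=94.8803
9. ⊥bis P3·P8 via (10.005,37.79): [(13.8319, 19.6909) (13.2072, 20.2569) (10.0646, 21.8702) (0, 14.5987) (0, 4.5016)]  |A|=94.8803
10. canonical 5-gon: [(13.8319, 19.6909) (13.2072, 20.2569) (10.0646, 21.8702) (0, 14.5987) (0, 4.5016)]
11. shoelace: 94.8803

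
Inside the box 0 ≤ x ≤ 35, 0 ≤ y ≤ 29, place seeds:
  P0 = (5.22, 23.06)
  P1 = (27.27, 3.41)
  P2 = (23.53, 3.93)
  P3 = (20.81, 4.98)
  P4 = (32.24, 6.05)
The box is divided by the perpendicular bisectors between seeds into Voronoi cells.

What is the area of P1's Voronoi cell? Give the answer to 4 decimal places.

Area of P1's cell: 40.6070

1. box [0,35]×[0,29]: [(0, 0) (35, 0) (35, 29) (0, 29)]
2. ⊥bis P1·P0 via (16.245,13.235): [(4.4505, 0) (35, 0) (35, 29) (30.2941, 29)]  |A|=511.2029
3. ⊥bis P1·P2 via (25.4,3.67): [(28.6681, 27.1755) (24.8897, 0) (35, 0) (35, 29) (30.2941, 29)]  |A|=233.4806
4. ⊥bis P1·P3 via (24.04,4.195): [(29.9839, 28.6519) (27.3888, 17.9742) (24.8897, 0) (35, 0) (35, 29) (30.2941, 29)]  |A|=228.3719
5. ⊥bis P1·P4 via (29.755,4.73): [(26.4202, 11.0079) (24.8897, 0) (32.2675, 0)]  |A|=40.607
6. canonical 3-gon: [(26.4202, 11.0079) (24.8897, 0) (32.2675, 0)]
7. shoelace: 40.607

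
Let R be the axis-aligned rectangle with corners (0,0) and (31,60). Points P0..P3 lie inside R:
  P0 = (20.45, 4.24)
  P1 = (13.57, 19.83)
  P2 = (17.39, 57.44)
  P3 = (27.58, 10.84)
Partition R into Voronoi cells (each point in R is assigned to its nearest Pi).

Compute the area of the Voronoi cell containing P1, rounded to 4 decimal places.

Area of P1's cell: 765.1559

1. box [0,31]×[0,60]: [(0, 0) (31, 0) (31, 60) (0, 60)]
2. ⊥bis P1·P0 via (17.01,12.035): [(0, 4.5283) (31, 18.2089) (31, 60) (0, 60)]  |A|=1507.5727
3. ⊥bis P1·P2 via (15.48,38.635): [(0, 40.2073) (0, 4.5283) (31, 18.2089) (31, 37.0587)]  |A|=845.1947
4. ⊥bis P1·P3 via (20.575,15.335): [(0, 40.2073) (0, 4.5283) (19.0293, 12.9261) (31, 31.5813) (31, 37.0587)]  |A|=765.1559
5. canonical 5-gon: [(0, 40.2073) (0, 4.5283) (19.0293, 12.9261) (31, 31.5813) (31, 37.0587)]
6. shoelace: 765.1559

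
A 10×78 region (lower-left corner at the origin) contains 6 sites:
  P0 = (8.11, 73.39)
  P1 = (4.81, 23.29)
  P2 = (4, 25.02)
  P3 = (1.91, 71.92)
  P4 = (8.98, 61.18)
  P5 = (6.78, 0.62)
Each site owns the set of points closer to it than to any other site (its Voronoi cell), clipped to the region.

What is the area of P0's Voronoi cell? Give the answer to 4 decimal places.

Area of P0's cell: 53.5399

1. box [0,10]×[0,78]: [(0, 0) (10, 0) (10, 78) (0, 78)]
2. ⊥bis P0·P1 via (6.46,48.34): [(0, 48.7655) (10, 48.1068) (10, 78) (0, 78)]  |A|=295.6383
3. ⊥bis P0·P2 via (6.055,49.205): [(0, 49.7195) (10, 48.8698) (10, 78) (0, 78)]  |A|=287.0536
4. ⊥bis P0·P3 via (5.01,72.655): [(10, 51.6087) (10, 78) (3.7427, 78)]  |A|=82.5688
5. ⊥bis P0·P4 via (8.545,67.285): [(6.3208, 67.1265) (10, 67.3887) (10, 78) (3.7427, 78)]  |A|=53.5399
6. ⊥bis P0·P5 via (7.445,37.005): [(6.3208, 67.1265) (10, 67.3887) (10, 78) (3.7427, 78)]  |A|=53.5399
7. canonical 4-gon: [(6.3208, 67.1265) (10, 67.3887) (10, 78) (3.7427, 78)]
8. shoelace: 53.5399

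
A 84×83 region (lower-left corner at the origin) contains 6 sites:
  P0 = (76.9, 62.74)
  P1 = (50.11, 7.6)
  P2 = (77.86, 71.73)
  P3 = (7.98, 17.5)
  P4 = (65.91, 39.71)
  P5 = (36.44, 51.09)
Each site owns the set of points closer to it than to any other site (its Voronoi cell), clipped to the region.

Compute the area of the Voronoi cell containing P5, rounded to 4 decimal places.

1. box [0,84]×[0,83]: [(0, 0) (84, 0) (84, 83) (0, 83)]
2. ⊥bis P5·P0 via (56.67,56.915): [(0, 0) (73.058, 0) (49.1591, 83) (0, 83)]  |A|=5072.0117
3. ⊥bis P5·P1 via (43.275,29.345): [(0, 15.7426) (62.8379, 35.4941) (49.1591, 83) (0, 83)]  |A|=3280.8314
4. ⊥bis P5·P2 via (57.15,61.41): [(0, 15.7426) (62.8379, 35.4941) (52.9472, 69.8441) (46.3915, 83) (0, 83)]  |A|=3262.626
5. ⊥bis P5·P3 via (22.21,34.295): [(0, 53.113) (32.1715, 25.8549) (62.8379, 35.4941) (52.9472, 69.8441) (46.3915, 83) (0, 83)]  |A|=2661.4953
6. ⊥bis P5·P4 via (51.175,45.4): [(0, 53.113) (32.1715, 25.8549) (45.2102, 29.9533) (56.2222, 58.4703) (52.9472, 69.8441) (46.3915, 83) (0, 83)]  |A|=2440.6577
7. canonical 7-gon: [(0, 53.113) (32.1715, 25.8549) (45.2102, 29.9533) (56.2222, 58.4703) (52.9472, 69.8441) (46.3915, 83) (0, 83)]
8. shoelace: 2440.6577

Area of P5's cell: 2440.6577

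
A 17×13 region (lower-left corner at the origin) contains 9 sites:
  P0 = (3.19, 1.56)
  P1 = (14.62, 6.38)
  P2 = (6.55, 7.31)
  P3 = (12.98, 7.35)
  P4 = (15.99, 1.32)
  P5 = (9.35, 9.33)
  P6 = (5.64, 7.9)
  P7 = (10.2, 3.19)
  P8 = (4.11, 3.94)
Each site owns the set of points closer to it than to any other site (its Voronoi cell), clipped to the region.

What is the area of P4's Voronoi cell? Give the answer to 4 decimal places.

1. box [0,17]×[0,13]: [(0, 0) (17, 0) (17, 13) (0, 13)]
2. ⊥bis P4·P0 via (9.59,1.44): [(9.563, 0) (17, 0) (17, 13) (9.8068, 13)]  |A|=95.0966
3. ⊥bis P4·P1 via (15.305,3.85): [(9.6063, 2.3071) (9.563, 0) (17, 0) (17, 4.3089)]  |A|=24.5083
4. ⊥bis P4·P2 via (11.27,4.315): [(10.0767, 2.4344) (9.5944, 1.6743) (9.563, 0) (17, 0) (17, 4.3089)]  |A|=24.3602
5. ⊥bis P4·P3 via (14.485,4.335): [(11.3898, 2.7899) (9.7982, 1.9955) (9.5944, 1.6743) (9.563, 0) (17, 0) (17, 4.3089)]  |A|=24.1216
6. ⊥bis P4·P5 via (12.67,5.325): [(11.3898, 2.7899) (9.7982, 1.9955) (9.5944, 1.6743) (9.563, 0) (17, 0) (17, 4.3089)]  |A|=24.1216
7. ⊥bis P4·P6 via (10.815,4.61): [(11.3898, 2.7899) (9.7982, 1.9955) (9.5944, 1.6743) (9.563, 0) (17, 0) (17, 4.3089)]  |A|=24.1216
8. ⊥bis P4·P7 via (13.095,2.255): [(13.4477, 3.3471) (12.3667, 0) (17, 0) (17, 4.3089)]  |A|=15.4074
9. ⊥bis P4·P8 via (10.05,2.63): [(13.4477, 3.3471) (12.3667, 0) (17, 0) (17, 4.3089)]  |A|=15.4074
10. canonical 4-gon: [(13.4477, 3.3471) (12.3667, 0) (17, 0) (17, 4.3089)]
11. shoelace: 15.4074

Area of P4's cell: 15.4074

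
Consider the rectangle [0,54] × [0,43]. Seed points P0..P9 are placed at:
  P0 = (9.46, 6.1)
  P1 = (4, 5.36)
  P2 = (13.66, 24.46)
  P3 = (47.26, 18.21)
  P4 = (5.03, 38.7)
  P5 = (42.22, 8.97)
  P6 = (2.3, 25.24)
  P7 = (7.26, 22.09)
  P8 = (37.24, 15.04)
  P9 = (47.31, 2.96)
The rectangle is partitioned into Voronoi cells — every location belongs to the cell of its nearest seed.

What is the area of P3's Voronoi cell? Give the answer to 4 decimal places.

Area of P3's cell: 472.5276

1. box [0,54]×[0,43]: [(0, 0) (54, 0) (54, 43) (0, 43)]
2. ⊥bis P3·P0 via (28.36,12.155): [(32.2541, 0) (54, 0) (54, 43) (18.4782, 43)]  |A|=1231.256
3. ⊥bis P3·P1 via (25.63,11.785): [(32.2541, 0) (54, 0) (54, 43) (18.4782, 43)]  |A|=1231.256
4. ⊥bis P3·P2 via (30.46,21.335): [(28.6083, 11.3801) (32.2541, 0) (54, 0) (54, 43) (34.4899, 43)]  |A|=978.1105
5. ⊥bis P3·P4 via (26.145,28.455): [(28.6083, 11.3801) (32.2541, 0) (54, 0) (54, 43) (34.4899, 43)]  |A|=978.1105
6. ⊥bis P3·P5 via (44.74,13.59): [(30.4674, 21.375) (54, 8.5391) (54, 43) (34.4899, 43)]  |A|=616.4288
7. ⊥bis P3·P6 via (24.78,21.725): [(30.4674, 21.375) (54, 8.5391) (54, 43) (34.4899, 43)]  |A|=616.4288
8. ⊥bis P3·P7 via (27.26,20.15): [(30.4674, 21.375) (54, 8.5391) (54, 43) (34.4899, 43)]  |A|=616.4288
9. ⊥bis P3·P8 via (42.25,16.625): [(34.2737, 41.8373) (42.8911, 14.5985) (54, 8.5391) (54, 43) (34.4899, 43)]  |A|=476.4241
10. ⊥bis P3·P9 via (47.285,10.585): [(34.2737, 41.8373) (42.8911, 14.5985) (50.2315, 10.5947) (54, 10.607) (54, 43) (34.4899, 43)]  |A|=472.5276
11. canonical 6-gon: [(34.2737, 41.8373) (42.8911, 14.5985) (50.2315, 10.5947) (54, 10.607) (54, 43) (34.4899, 43)]
12. shoelace: 472.5276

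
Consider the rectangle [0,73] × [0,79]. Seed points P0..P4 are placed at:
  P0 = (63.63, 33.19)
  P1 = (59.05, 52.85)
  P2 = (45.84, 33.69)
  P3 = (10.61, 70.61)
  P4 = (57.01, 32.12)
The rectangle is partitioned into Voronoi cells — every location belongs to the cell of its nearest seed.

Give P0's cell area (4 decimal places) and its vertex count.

Area of P0's cell: 483.0188 (4 vertices)

1. box [0,73]×[0,79]: [(0, 0) (73, 0) (73, 79) (0, 79)]
2. ⊥bis P0·P1 via (61.34,43.02): [(0, 28.7302) (0, 0) (73, 0) (73, 45.7363)]  |A|=2718.0284
3. ⊥bis P0·P2 via (54.735,33.44): [(54.9625, 41.5343) (53.7951, 0) (73, 0) (73, 45.7363)]  |A|=811.3145
4. ⊥bis P0·P3 via (37.12,51.9): [(54.9625, 41.5343) (53.7951, 0) (73, 0) (73, 45.7363)]  |A|=811.3145
5. ⊥bis P0·P4 via (60.32,32.655): [(58.7425, 42.4149) (65.5981, 0) (73, 0) (73, 45.7363)]  |A|=483.0188
6. canonical 4-gon: [(58.7425, 42.4149) (65.5981, 0) (73, 0) (73, 45.7363)]
7. shoelace: 483.0188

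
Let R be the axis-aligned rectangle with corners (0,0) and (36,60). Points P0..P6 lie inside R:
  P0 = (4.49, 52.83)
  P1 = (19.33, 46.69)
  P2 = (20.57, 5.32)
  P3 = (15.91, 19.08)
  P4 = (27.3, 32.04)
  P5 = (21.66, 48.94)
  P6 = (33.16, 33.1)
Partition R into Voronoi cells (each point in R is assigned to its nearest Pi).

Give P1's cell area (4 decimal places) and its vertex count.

Area of P1's cell: 219.7911 (4 vertices)

1. box [0,36]×[0,60]: [(0, 0) (36, 0) (36, 60) (0, 60)]
2. ⊥bis P1·P0 via (11.91,49.76): [(0, 20.9743) (0, 0) (36, 0) (36, 60) (16.1468, 60)]  |A|=1844.9303
3. ⊥bis P1·P2 via (19.95,26.005): [(1.8571, 25.4627) (36, 26.4861) (36, 60) (16.1468, 60)]  |A|=914.9704
4. ⊥bis P1·P3 via (17.62,32.885): [(5.5468, 34.3805) (36, 30.6083) (36, 60) (16.1468, 60)]  |A|=701.851
5. ⊥bis P1·P4 via (23.315,39.365): [(5.5468, 34.3805) (12.5567, 33.5122) (36, 46.266) (36, 60) (16.1468, 60)]  |A|=518.317
6. ⊥bis P1·P5 via (20.495,47.815): [(13.9217, 54.6221) (5.5468, 34.3805) (12.5567, 33.5122) (26.8158, 41.2695)]  |A|=219.7911
7. ⊥bis P1·P6 via (26.245,39.895): [(13.9217, 54.6221) (5.5468, 34.3805) (12.5567, 33.5122) (26.8158, 41.2695)]  |A|=219.7911
8. canonical 4-gon: [(13.9217, 54.6221) (5.5468, 34.3805) (12.5567, 33.5122) (26.8158, 41.2695)]
9. shoelace: 219.7911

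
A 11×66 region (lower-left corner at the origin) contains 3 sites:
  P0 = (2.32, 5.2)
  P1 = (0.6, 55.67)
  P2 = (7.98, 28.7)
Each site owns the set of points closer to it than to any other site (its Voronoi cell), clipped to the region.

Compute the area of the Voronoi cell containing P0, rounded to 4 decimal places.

Area of P0's cell: 185.5227

1. box [0,11]×[0,66]: [(0, 0) (11, 0) (11, 66) (0, 66)]
2. ⊥bis P0·P1 via (1.46,30.435): [(0, 30.3852) (0, 0) (11, 0) (11, 30.7601)]  |A|=336.2995
3. ⊥bis P0·P2 via (5.15,16.95): [(0, 18.1904) (0, 0) (11, 0) (11, 15.541)]  |A|=185.5227
4. canonical 4-gon: [(0, 18.1904) (0, 0) (11, 0) (11, 15.541)]
5. shoelace: 185.5227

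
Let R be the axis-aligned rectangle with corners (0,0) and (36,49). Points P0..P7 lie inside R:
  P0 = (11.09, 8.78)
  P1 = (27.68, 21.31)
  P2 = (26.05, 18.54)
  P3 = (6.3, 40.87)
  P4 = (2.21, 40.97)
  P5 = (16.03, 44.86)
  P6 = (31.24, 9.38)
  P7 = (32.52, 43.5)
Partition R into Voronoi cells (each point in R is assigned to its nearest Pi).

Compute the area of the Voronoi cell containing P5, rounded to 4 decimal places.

1. box [0,36]×[0,49]: [(0, 0) (36, 0) (36, 49) (0, 49)]
2. ⊥bis P5·P0 via (13.56,26.82): [(0, 28.6766) (36, 23.7476) (36, 49) (0, 49)]  |A|=820.365
3. ⊥bis P5·P1 via (21.855,33.085): [(0, 28.6766) (10.1377, 27.2886) (36, 40.0824) (36, 49) (0, 49)]  |A|=609.1368
4. ⊥bis P5·P2 via (21.04,31.7): [(0, 28.6766) (9.6336, 27.3576) (12.427, 28.421) (36, 40.0824) (36, 49) (0, 49)]  |A|=608.7724
5. ⊥bis P5·P3 via (11.165,42.865): [(16.302, 30.338) (36, 40.0824) (36, 49) (8.6492, 49)]  |A|=343.04
6. ⊥bis P5·P4 via (9.12,42.915): [(16.302, 30.338) (36, 40.0824) (36, 49) (8.6492, 49)]  |A|=343.04
7. ⊥bis P5·P6 via (23.635,27.12): [(16.302, 30.338) (36, 40.0824) (36, 49) (8.6492, 49)]  |A|=343.04
8. ⊥bis P5·P7 via (24.275,44.18): [(16.302, 30.338) (23.424, 33.8612) (24.6725, 49) (8.6492, 49)]  |A|=201.2236
9. canonical 4-gon: [(16.302, 30.338) (23.424, 33.8612) (24.6725, 49) (8.6492, 49)]
10. shoelace: 201.2236

Area of P5's cell: 201.2236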